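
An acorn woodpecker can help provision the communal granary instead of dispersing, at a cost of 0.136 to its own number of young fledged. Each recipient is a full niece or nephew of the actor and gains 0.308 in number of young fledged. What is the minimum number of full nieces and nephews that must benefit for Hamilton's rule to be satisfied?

2

r to a full niece or nephew = 0.25 (full aunt/uncle↔niece/nephew: two paths of length 3 through the shared grandparent pair: r = 2·(1/2)^3 = 1/4).
Hamilton's rule: n·r·B > C  ⇒  n > C/(r·B) = 0.136/(0.25·0.308) = 1.766.
The smallest integer exceeding 1.766 is 2.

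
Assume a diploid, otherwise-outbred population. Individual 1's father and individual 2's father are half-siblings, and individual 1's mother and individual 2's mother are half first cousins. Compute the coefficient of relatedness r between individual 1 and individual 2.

0.078125

With two independent routes of shared ancestry, r is the sum of the two contributions.
Individual 1 and individual 2 are related in two ways: half first cousins through their fathers (r = 1/16) and half second cousins through their mothers (r = 1/64).
r = 1/16 + 1/64 = 5/64 = 0.078125.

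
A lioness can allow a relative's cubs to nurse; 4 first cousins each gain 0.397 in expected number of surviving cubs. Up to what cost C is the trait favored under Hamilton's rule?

r to a first cousin = 0.125 (first cousins share one grandparent pair — two paths of length 4: r = 2·(1/2)^4 = 1/8).
Hamilton's rule: n·r·B > C, so the trait is favored while C < n·r·B = 4·0.125·0.397 = 0.1985.

0.1985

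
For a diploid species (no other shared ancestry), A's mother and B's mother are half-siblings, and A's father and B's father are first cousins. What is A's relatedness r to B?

0.09375

Independent pedigree routes through distinct common ancestors add.
A and B are related in two ways: half first cousins through their mothers (r = 1/16) and second cousins through their fathers (r = 1/32).
r = 1/16 + 1/32 = 3/32 = 0.09375.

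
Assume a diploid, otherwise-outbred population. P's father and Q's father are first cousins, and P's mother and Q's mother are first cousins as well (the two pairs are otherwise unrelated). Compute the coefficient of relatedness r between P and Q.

0.0625

With two independent routes of shared ancestry, r is the sum of the two contributions.
P and Q are related in two ways: second cousins through their fathers (r = 1/32) and second cousins through their mothers (r = 1/32).
r = 1/32 + 1/32 = 1/16 = 0.0625.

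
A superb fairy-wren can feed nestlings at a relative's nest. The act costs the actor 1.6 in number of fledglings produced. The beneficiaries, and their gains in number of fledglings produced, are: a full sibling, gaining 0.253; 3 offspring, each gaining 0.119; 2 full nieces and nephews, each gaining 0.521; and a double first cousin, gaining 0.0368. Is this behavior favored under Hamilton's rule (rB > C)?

Hamilton's rule: the trait is favored when the sum of r·B over every recipient exceeds the actor's cost C.
r to a full sibling = 0.5 (full sibs share both parents — two paths of length 2: r = 2·(1/2)^2 = 1/2).
r to an offspring = 0.5 (one parent–offspring link: r = (1/2)^1 = 1/2).
r to a full niece or nephew = 0.25 (full aunt/uncle↔niece/nephew: two paths of length 3 through the shared grandparent pair: r = 2·(1/2)^3 = 1/4).
r to a double first cousin = 0.25 (double first cousins share both grandparent pairs — four paths of length 4: r = 4·(1/2)^4 = 1/4).
Summing one r·B term per recipient: 1·0.5·0.253 + 3·0.5·0.119 + 2·0.25·0.521 + 1·0.25·0.0368 = 0.5747.
0.5747 < 1.6: the indirect benefit is less than the cost.

No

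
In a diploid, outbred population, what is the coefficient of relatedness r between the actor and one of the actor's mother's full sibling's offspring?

Each parent–offspring link contributes a factor of 1/2, and independent paths through distinct common ancestors add.
First cousins share one grandparent pair — two paths of length 4: r = 2·(1/2)^4 = 1/8.

0.125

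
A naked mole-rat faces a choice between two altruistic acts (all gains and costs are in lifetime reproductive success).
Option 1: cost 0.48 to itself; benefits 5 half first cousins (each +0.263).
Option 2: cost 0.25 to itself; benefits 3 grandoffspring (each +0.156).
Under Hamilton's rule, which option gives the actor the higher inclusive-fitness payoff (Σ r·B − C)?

Option 2

Option 1: r to a half first cousin = 0.0625.
Option 1: Σ r·B − C = (5·0.0625·0.263) − 0.48 = -0.3978125.
Option 2: r to a grandoffspring = 0.25.
Option 2: Σ r·B − C = (3·0.25·0.156) − 0.25 = -0.133.
Option 2 has the higher net inclusive-fitness payoff.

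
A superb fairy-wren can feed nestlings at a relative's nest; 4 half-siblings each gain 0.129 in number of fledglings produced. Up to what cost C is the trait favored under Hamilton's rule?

r to a half-sibling = 0.25 (half-sibs share one parent — one path of length 2: r = (1/2)^2 = 1/4).
Hamilton's rule: n·r·B > C, so the trait is favored while C < n·r·B = 4·0.25·0.129 = 0.129.

0.129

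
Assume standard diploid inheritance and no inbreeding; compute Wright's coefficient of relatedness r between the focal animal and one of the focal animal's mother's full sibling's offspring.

0.125

Each parent–offspring link contributes a factor of 1/2, and independent paths through distinct common ancestors add.
First cousins share one grandparent pair — two paths of length 4: r = 2·(1/2)^4 = 1/8.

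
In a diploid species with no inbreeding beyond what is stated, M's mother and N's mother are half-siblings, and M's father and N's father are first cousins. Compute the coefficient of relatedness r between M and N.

0.09375

Relatedness sums over independent paths through distinct common ancestors.
M and N are related in two ways: half first cousins through their mothers (r = 1/16) and second cousins through their fathers (r = 1/32).
r = 1/16 + 1/32 = 3/32 = 0.09375.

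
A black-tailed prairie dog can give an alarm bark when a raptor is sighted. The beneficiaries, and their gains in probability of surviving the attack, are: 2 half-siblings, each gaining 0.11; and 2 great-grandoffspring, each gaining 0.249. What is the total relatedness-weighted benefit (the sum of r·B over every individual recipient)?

0.11725

r to a half-sibling = 1/4 (half-sibs share one parent — one path of length 2: r = (1/2)^2 = 1/4).
r to a great-grandoffspring = 1/8 (three parent–offspring links: r = (1/2)^3 = 1/8).
Summing one r·B term per recipient: 2·0.25·0.11 + 2·0.125·0.249 = 0.11725.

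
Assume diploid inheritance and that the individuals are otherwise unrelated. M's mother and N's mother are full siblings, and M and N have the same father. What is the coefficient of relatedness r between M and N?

Independent pedigree routes through distinct common ancestors add.
M and N are related in two ways: first cousins through their mothers (r = 1/8) and half-sibs through their shared father (r = 1/4).
r = 1/8 + 1/4 = 0.375.

0.375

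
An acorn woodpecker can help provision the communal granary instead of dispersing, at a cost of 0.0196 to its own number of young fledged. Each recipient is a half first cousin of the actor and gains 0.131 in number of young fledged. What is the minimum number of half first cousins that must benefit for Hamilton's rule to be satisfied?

3

r to a half first cousin = 0.0625 (half first cousins share one grandparent — one path of length 4: r = (1/2)^4 = 1/16).
Hamilton's rule: n·r·B > C  ⇒  n > C/(r·B) = 0.0196/(0.0625·0.131) = 2.394.
The smallest integer exceeding 2.394 is 3.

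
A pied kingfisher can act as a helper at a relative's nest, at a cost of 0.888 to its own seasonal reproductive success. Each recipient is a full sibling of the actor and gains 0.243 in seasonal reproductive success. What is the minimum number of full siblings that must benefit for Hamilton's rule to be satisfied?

r to a full sibling = 1/2 (full sibs share both parents — two paths of length 2: r = 2·(1/2)^2 = 1/2).
Hamilton's rule: n·r·B > C  ⇒  n > C/(r·B) = 0.888/(0.5·0.243) = 7.309.
The smallest integer exceeding 7.309 is 8.

8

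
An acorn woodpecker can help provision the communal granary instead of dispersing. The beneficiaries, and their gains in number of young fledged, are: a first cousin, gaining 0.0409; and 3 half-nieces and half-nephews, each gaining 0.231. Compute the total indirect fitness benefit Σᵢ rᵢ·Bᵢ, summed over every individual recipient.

r to a first cousin = 0.125 (first cousins share one grandparent pair — two paths of length 4: r = 2·(1/2)^4 = 1/8).
r to a half-niece or half-nephew = 1/8 (half-aunt/uncle↔niece/nephew: one path of length 3: r = (1/2)^3 = 1/8).
Summing one r·B term per recipient: 1·0.125·0.0409 + 3·0.125·0.231 = 0.0917375.

0.0917375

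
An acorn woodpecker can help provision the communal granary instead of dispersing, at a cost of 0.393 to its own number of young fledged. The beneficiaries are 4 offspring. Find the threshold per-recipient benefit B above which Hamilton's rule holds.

0.1965

r to an offspring = 1/2 (one parent–offspring link: r = (1/2)^1 = 1/2).
Hamilton's rule with n recipients of equal r: n·r·B > C, so B > C/(n·r) = 0.393/(4·0.5) = 0.1965.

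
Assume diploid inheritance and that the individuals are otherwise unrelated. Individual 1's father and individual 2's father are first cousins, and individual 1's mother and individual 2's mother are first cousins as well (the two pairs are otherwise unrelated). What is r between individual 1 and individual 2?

0.0625

Relatedness sums over independent paths through distinct common ancestors.
Individual 1 and individual 2 are related in two ways: second cousins through their fathers (r = 1/32) and second cousins through their mothers (r = 1/32).
r = 1/32 + 1/32 = 1/16 = 0.0625.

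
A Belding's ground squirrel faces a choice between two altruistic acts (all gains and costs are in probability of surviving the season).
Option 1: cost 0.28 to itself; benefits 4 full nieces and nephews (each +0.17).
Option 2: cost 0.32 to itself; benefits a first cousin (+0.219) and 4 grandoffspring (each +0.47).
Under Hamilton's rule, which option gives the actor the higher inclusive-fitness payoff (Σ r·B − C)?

Option 1: r to a full niece or nephew = 0.25.
Option 1: Σ r·B − C = (4·0.25·0.17) − 0.28 = -0.11.
Option 2: r to a first cousin = 0.125.
Option 2: r to a grandoffspring = 0.25.
Option 2: Σ r·B − C = (1·0.125·0.219 + 4·0.25·0.47) − 0.32 = 0.177375.
Option 2 has the higher net inclusive-fitness payoff.

Option 2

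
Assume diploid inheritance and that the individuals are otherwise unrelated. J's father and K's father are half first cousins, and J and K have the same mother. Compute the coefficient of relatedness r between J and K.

Wright's path rule: contributions from independent ancestry routes add.
J and K are related in two ways: half second cousins through their fathers (r = 1/64) and half-sibs through their shared mother (r = 1/4).
r = 1/64 + 1/4 = 0.265625.

0.265625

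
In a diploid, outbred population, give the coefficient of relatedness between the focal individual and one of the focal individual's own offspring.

Each parent–offspring link contributes a factor of 1/2, and independent paths through distinct common ancestors add.
One parent–offspring link: r = (1/2)^1 = 1/2.

0.5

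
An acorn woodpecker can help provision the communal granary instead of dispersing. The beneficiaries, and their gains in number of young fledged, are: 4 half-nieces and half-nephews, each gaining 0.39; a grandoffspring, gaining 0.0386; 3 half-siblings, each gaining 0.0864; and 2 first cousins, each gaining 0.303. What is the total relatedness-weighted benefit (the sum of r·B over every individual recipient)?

r to a half-niece or half-nephew = 1/8 (half-aunt/uncle↔niece/nephew: one path of length 3: r = (1/2)^3 = 1/8).
r to a grandoffspring = 0.25 (two parent–offspring links: r = (1/2)^2 = 1/4).
r to a half-sibling = 0.25 (half-sibs share one parent — one path of length 2: r = (1/2)^2 = 1/4).
r to a first cousin = 0.125 (first cousins share one grandparent pair — two paths of length 4: r = 2·(1/2)^4 = 1/8).
Summing one r·B term per recipient: 4·0.125·0.39 + 1·0.25·0.0386 + 3·0.25·0.0864 + 2·0.125·0.303 = 0.3452.

0.3452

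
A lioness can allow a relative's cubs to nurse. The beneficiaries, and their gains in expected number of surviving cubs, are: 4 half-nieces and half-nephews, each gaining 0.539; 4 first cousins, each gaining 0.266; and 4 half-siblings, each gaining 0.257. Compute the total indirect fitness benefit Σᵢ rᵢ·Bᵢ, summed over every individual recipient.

r to a half-niece or half-nephew = 0.125 (half-aunt/uncle↔niece/nephew: one path of length 3: r = (1/2)^3 = 1/8).
r to a first cousin = 0.125 (first cousins share one grandparent pair — two paths of length 4: r = 2·(1/2)^4 = 1/8).
r to a half-sibling = 1/4 (half-sibs share one parent — one path of length 2: r = (1/2)^2 = 1/4).
Summing one r·B term per recipient: 4·0.125·0.539 + 4·0.125·0.266 + 4·0.25·0.257 = 0.6595.

0.6595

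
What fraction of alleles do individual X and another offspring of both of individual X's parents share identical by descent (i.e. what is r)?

0.5

Each parent–offspring link contributes a factor of 1/2, and independent paths through distinct common ancestors add.
Full sibs share both parents — two paths of length 2: r = 2·(1/2)^2 = 1/2.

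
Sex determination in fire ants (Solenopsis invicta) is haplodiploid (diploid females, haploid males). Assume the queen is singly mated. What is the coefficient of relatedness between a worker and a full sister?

Haplodiploid full sisters inherit their father's entire haploid genome identically (contributing 1/2) and on average half of their mother's contribution (1/2 · 1/2 = 1/4); r = 1/2 + 1/4 = 3/4.

0.75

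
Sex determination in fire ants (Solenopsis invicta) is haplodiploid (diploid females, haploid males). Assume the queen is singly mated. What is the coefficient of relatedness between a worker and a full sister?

Haplodiploid full sisters inherit their father's entire haploid genome identically (contributing 1/2) and on average half of their mother's contribution (1/2 · 1/2 = 1/4); r = 1/2 + 1/4 = 3/4.

0.75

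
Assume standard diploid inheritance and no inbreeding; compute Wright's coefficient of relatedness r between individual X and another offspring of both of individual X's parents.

Each parent–offspring link contributes a factor of 1/2, and independent paths through distinct common ancestors add.
Full sibs share both parents — two paths of length 2: r = 2·(1/2)^2 = 1/2.

0.5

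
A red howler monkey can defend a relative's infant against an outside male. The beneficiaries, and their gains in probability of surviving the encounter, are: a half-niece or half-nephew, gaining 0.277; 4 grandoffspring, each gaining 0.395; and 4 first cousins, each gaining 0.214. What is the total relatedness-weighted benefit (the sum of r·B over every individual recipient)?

0.536625

r to a half-niece or half-nephew = 0.125 (half-aunt/uncle↔niece/nephew: one path of length 3: r = (1/2)^3 = 1/8).
r to a grandoffspring = 0.25 (two parent–offspring links: r = (1/2)^2 = 1/4).
r to a first cousin = 0.125 (first cousins share one grandparent pair — two paths of length 4: r = 2·(1/2)^4 = 1/8).
Summing one r·B term per recipient: 1·0.125·0.277 + 4·0.25·0.395 + 4·0.125·0.214 = 0.536625.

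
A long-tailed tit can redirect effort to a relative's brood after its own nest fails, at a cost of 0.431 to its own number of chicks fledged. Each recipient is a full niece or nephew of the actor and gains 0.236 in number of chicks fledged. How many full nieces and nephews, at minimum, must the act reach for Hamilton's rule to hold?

r to a full niece or nephew = 0.25 (full aunt/uncle↔niece/nephew: two paths of length 3 through the shared grandparent pair: r = 2·(1/2)^3 = 1/4).
Hamilton's rule: n·r·B > C  ⇒  n > C/(r·B) = 0.431/(0.25·0.236) = 7.305.
The smallest integer exceeding 7.305 is 8.

8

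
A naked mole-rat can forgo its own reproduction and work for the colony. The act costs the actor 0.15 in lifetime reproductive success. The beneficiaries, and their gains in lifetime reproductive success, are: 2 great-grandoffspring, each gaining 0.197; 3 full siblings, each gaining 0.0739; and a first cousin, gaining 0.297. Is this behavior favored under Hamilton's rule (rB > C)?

Hamilton's rule: the trait is favored when the sum of r·B over every recipient exceeds the actor's cost C.
r to a great-grandoffspring = 1/8 (three parent–offspring links: r = (1/2)^3 = 1/8).
r to a full sibling = 0.5 (full sibs share both parents — two paths of length 2: r = 2·(1/2)^2 = 1/2).
r to a first cousin = 0.125 (first cousins share one grandparent pair — two paths of length 4: r = 2·(1/2)^4 = 1/8).
Summing one r·B term per recipient: 2·0.125·0.197 + 3·0.5·0.0739 + 1·0.125·0.297 = 0.197225.
0.197225 > 0.15: the indirect benefit exceeds the cost.

Yes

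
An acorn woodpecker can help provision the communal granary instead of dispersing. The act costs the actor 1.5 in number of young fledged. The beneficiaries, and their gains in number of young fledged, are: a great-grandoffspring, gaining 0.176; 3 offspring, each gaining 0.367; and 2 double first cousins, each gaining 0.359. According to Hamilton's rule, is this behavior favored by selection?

Hamilton's rule: the trait is favored when the sum of r·B over every recipient exceeds the actor's cost C.
r to a great-grandoffspring = 1/8 (three parent–offspring links: r = (1/2)^3 = 1/8).
r to an offspring = 0.5 (one parent–offspring link: r = (1/2)^1 = 1/2).
r to a double first cousin = 0.25 (double first cousins share both grandparent pairs — four paths of length 4: r = 4·(1/2)^4 = 1/4).
Summing one r·B term per recipient: 1·0.125·0.176 + 3·0.5·0.367 + 2·0.25·0.359 = 0.752.
0.752 < 1.5: the indirect benefit is less than the cost.

No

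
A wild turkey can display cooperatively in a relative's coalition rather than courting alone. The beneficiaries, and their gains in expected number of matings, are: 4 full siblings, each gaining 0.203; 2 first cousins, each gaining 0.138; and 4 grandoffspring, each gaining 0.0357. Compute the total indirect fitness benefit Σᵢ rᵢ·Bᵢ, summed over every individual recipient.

r to a full sibling = 1/2 (full sibs share both parents — two paths of length 2: r = 2·(1/2)^2 = 1/2).
r to a first cousin = 1/8 (first cousins share one grandparent pair — two paths of length 4: r = 2·(1/2)^4 = 1/8).
r to a grandoffspring = 0.25 (two parent–offspring links: r = (1/2)^2 = 1/4).
Summing one r·B term per recipient: 4·0.5·0.203 + 2·0.125·0.138 + 4·0.25·0.0357 = 0.4762.

0.4762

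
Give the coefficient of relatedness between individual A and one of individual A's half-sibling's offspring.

0.125

Each parent–offspring link contributes a factor of 1/2, and independent paths through distinct common ancestors add.
Half-aunt/uncle↔niece/nephew: one path of length 3: r = (1/2)^3 = 1/8.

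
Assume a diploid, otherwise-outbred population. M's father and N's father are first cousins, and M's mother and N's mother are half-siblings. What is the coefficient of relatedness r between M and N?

0.09375

Wright's path rule: contributions from independent ancestry routes add.
M and N are related in two ways: second cousins through their fathers (r = 1/32) and half first cousins through their mothers (r = 1/16).
r = 1/32 + 1/16 = 3/32 = 0.09375.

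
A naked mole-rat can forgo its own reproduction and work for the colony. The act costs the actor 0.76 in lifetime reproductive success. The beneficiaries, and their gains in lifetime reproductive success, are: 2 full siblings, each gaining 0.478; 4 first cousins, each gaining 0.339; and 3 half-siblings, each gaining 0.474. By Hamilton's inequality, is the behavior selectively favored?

Hamilton's rule: the trait is favored when the sum of r·B over every recipient exceeds the actor's cost C.
r to a full sibling = 0.5 (full sibs share both parents — two paths of length 2: r = 2·(1/2)^2 = 1/2).
r to a first cousin = 1/8 (first cousins share one grandparent pair — two paths of length 4: r = 2·(1/2)^4 = 1/8).
r to a half-sibling = 1/4 (half-sibs share one parent — one path of length 2: r = (1/2)^2 = 1/4).
Summing one r·B term per recipient: 2·0.5·0.478 + 4·0.125·0.339 + 3·0.25·0.474 = 1.003.
1.003 > 0.76: the indirect benefit exceeds the cost.

Yes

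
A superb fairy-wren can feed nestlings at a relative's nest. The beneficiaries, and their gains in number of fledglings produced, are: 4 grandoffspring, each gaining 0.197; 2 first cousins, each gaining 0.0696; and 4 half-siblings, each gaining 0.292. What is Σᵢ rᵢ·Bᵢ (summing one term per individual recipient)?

0.5064

r to a grandoffspring = 0.25 (two parent–offspring links: r = (1/2)^2 = 1/4).
r to a first cousin = 0.125 (first cousins share one grandparent pair — two paths of length 4: r = 2·(1/2)^4 = 1/8).
r to a half-sibling = 0.25 (half-sibs share one parent — one path of length 2: r = (1/2)^2 = 1/4).
Summing one r·B term per recipient: 4·0.25·0.197 + 2·0.125·0.0696 + 4·0.25·0.292 = 0.5064.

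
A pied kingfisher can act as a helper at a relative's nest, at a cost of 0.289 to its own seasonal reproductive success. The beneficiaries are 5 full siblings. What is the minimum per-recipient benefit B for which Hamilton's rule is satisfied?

0.1156

r to a full sibling = 1/2 (full sibs share both parents — two paths of length 2: r = 2·(1/2)^2 = 1/2).
Hamilton's rule with n recipients of equal r: n·r·B > C, so B > C/(n·r) = 0.289/(5·0.5) = 0.1156.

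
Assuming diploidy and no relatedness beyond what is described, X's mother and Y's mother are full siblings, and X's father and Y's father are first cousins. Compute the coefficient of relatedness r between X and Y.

0.15625

With two independent routes of shared ancestry, r is the sum of the two contributions.
X and Y are related in two ways: first cousins through their mothers (r = 1/8) and second cousins through their fathers (r = 1/32).
r = 1/8 + 1/32 = 5/32 = 0.15625.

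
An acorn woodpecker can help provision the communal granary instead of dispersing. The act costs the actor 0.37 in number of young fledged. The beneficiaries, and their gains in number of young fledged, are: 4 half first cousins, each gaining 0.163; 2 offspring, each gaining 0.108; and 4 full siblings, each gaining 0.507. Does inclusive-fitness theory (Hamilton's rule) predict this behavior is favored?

Hamilton's rule: the trait is favored when the sum of r·B over every recipient exceeds the actor's cost C.
r to a half first cousin = 0.0625 (half first cousins share one grandparent — one path of length 4: r = (1/2)^4 = 1/16).
r to an offspring = 1/2 (one parent–offspring link: r = (1/2)^1 = 1/2).
r to a full sibling = 0.5 (full sibs share both parents — two paths of length 2: r = 2·(1/2)^2 = 1/2).
Summing one r·B term per recipient: 4·0.0625·0.163 + 2·0.5·0.108 + 4·0.5·0.507 = 1.16275.
1.16275 > 0.37: the indirect benefit exceeds the cost.

Yes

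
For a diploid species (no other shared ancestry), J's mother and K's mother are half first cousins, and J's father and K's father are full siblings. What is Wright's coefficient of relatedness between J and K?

0.140625

With two independent routes of shared ancestry, r is the sum of the two contributions.
J and K are related in two ways: half second cousins through their mothers (r = 1/64) and first cousins through their fathers (r = 1/8).
r = 1/64 + 1/8 = 0.140625.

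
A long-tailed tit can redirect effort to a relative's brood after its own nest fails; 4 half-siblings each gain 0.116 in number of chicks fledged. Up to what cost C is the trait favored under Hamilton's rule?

0.116

r to a half-sibling = 0.25 (half-sibs share one parent — one path of length 2: r = (1/2)^2 = 1/4).
Hamilton's rule: n·r·B > C, so the trait is favored while C < n·r·B = 4·0.25·0.116 = 0.116.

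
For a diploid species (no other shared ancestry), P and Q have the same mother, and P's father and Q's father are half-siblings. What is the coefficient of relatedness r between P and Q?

Relatedness sums over independent paths through distinct common ancestors.
P and Q are related in two ways: half-sibs through their shared mother (r = 1/4) and half first cousins through their fathers (r = 1/16).
r = 1/4 + 1/16 = 0.3125.

0.3125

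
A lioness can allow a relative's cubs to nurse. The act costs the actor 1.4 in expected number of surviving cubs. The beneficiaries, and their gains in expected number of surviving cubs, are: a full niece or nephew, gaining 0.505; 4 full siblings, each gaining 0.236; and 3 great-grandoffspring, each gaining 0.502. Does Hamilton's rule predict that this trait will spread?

Hamilton's rule: the trait is favored when the sum of r·B over every recipient exceeds the actor's cost C.
r to a full niece or nephew = 1/4 (full aunt/uncle↔niece/nephew: two paths of length 3 through the shared grandparent pair: r = 2·(1/2)^3 = 1/4).
r to a full sibling = 0.5 (full sibs share both parents — two paths of length 2: r = 2·(1/2)^2 = 1/2).
r to a great-grandoffspring = 0.125 (three parent–offspring links: r = (1/2)^3 = 1/8).
Summing one r·B term per recipient: 1·0.25·0.505 + 4·0.5·0.236 + 3·0.125·0.502 = 0.7865.
0.7865 < 1.4: the indirect benefit is less than the cost.

No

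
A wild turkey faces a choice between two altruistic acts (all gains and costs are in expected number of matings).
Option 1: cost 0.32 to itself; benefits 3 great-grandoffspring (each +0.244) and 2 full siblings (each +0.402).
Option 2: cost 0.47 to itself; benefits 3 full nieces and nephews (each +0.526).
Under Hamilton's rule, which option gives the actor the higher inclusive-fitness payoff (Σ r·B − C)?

Option 1

Option 1: r to a great-grandoffspring = 0.125.
Option 1: r to a full sibling = 0.5.
Option 1: Σ r·B − C = (3·0.125·0.244 + 2·0.5·0.402) − 0.32 = 0.1735.
Option 2: r to a full niece or nephew = 0.25.
Option 2: Σ r·B − C = (3·0.25·0.526) − 0.47 = -0.0755.
Option 1 has the higher net inclusive-fitness payoff.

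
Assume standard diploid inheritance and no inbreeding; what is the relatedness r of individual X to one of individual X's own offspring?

Each parent–offspring link contributes a factor of 1/2, and independent paths through distinct common ancestors add.
One parent–offspring link: r = (1/2)^1 = 1/2.

0.5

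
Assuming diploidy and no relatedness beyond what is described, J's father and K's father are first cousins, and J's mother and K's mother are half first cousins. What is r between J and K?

Relatedness sums over independent paths through distinct common ancestors.
J and K are related in two ways: second cousins through their fathers (r = 1/32) and half second cousins through their mothers (r = 1/64).
r = 1/32 + 1/64 = 3/64 = 0.046875.

0.046875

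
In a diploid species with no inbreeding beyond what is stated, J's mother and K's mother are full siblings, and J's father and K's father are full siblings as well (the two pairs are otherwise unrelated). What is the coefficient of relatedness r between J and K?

Independent pedigree routes through distinct common ancestors add.
J and K are related in two ways: first cousins through their mothers (r = 1/8) and first cousins through their fathers (r = 1/8) — i.e. double first cousins.
r = 1/8 + 1/8 = 0.25.

0.25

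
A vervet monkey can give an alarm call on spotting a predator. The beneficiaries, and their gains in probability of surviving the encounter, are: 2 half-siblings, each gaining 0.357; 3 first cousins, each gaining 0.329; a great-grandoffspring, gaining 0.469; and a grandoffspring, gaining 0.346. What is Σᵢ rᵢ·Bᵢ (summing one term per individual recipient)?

r to a half-sibling = 0.25 (half-sibs share one parent — one path of length 2: r = (1/2)^2 = 1/4).
r to a first cousin = 0.125 (first cousins share one grandparent pair — two paths of length 4: r = 2·(1/2)^4 = 1/8).
r to a great-grandoffspring = 0.125 (three parent–offspring links: r = (1/2)^3 = 1/8).
r to a grandoffspring = 1/4 (two parent–offspring links: r = (1/2)^2 = 1/4).
Summing one r·B term per recipient: 2·0.25·0.357 + 3·0.125·0.329 + 1·0.125·0.469 + 1·0.25·0.346 = 0.447.

0.447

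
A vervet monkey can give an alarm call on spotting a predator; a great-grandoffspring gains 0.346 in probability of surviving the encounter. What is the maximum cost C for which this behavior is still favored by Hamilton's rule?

r to a great-grandoffspring = 1/8 (three parent–offspring links: r = (1/2)^3 = 1/8).
Hamilton's rule: n·r·B > C, so the trait is favored while C < n·r·B = 1·0.125·0.346 = 0.04325.

0.04325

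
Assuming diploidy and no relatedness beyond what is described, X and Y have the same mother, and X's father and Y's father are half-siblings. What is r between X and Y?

0.3125

Wright's path rule: contributions from independent ancestry routes add.
X and Y are related in two ways: half-sibs through their shared mother (r = 1/4) and half first cousins through their fathers (r = 1/16).
r = 1/4 + 1/16 = 0.3125.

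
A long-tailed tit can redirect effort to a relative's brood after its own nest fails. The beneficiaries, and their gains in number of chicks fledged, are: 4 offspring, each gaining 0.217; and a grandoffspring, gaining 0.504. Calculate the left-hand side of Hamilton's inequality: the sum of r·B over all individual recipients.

0.56

r to an offspring = 1/2 (one parent–offspring link: r = (1/2)^1 = 1/2).
r to a grandoffspring = 0.25 (two parent–offspring links: r = (1/2)^2 = 1/4).
Summing one r·B term per recipient: 4·0.5·0.217 + 1·0.25·0.504 = 0.56.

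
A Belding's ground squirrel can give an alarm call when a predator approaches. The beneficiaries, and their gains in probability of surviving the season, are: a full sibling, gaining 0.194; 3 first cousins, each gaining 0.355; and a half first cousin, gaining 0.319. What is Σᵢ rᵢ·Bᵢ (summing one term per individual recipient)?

r to a full sibling = 1/2 (full sibs share both parents — two paths of length 2: r = 2·(1/2)^2 = 1/2).
r to a first cousin = 1/8 (first cousins share one grandparent pair — two paths of length 4: r = 2·(1/2)^4 = 1/8).
r to a half first cousin = 0.0625 (half first cousins share one grandparent — one path of length 4: r = (1/2)^4 = 1/16).
Summing one r·B term per recipient: 1·0.5·0.194 + 3·0.125·0.355 + 1·0.0625·0.319 = 0.2500625.

0.2500625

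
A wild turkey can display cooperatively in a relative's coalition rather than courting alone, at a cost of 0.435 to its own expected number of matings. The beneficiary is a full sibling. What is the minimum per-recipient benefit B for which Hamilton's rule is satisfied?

0.87

r to a full sibling = 0.5 (full sibs share both parents — two paths of length 2: r = 2·(1/2)^2 = 1/2).
Hamilton's rule with n recipients of equal r: n·r·B > C, so B > C/(n·r) = 0.435/(1·0.5) = 0.87.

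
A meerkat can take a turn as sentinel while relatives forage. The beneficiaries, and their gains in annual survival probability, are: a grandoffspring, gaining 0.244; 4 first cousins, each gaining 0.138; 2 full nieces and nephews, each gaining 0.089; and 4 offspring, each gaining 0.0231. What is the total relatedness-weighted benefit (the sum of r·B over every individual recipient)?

0.2207

r to a grandoffspring = 0.25 (two parent–offspring links: r = (1/2)^2 = 1/4).
r to a first cousin = 0.125 (first cousins share one grandparent pair — two paths of length 4: r = 2·(1/2)^4 = 1/8).
r to a full niece or nephew = 1/4 (full aunt/uncle↔niece/nephew: two paths of length 3 through the shared grandparent pair: r = 2·(1/2)^3 = 1/4).
r to an offspring = 1/2 (one parent–offspring link: r = (1/2)^1 = 1/2).
Summing one r·B term per recipient: 1·0.25·0.244 + 4·0.125·0.138 + 2·0.25·0.089 + 4·0.5·0.0231 = 0.2207.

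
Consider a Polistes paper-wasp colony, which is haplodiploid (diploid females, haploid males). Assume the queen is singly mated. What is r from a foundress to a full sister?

0.75

Haplodiploid full sisters inherit their father's entire haploid genome identically (contributing 1/2) and on average half of their mother's contribution (1/2 · 1/2 = 1/4); r = 1/2 + 1/4 = 3/4.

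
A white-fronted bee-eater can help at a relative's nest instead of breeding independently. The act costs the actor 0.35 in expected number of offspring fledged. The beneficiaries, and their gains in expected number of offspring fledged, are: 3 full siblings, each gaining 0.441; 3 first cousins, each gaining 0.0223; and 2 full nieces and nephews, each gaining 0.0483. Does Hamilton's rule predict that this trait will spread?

Hamilton's rule: the trait is favored when the sum of r·B over every recipient exceeds the actor's cost C.
r to a full sibling = 1/2 (full sibs share both parents — two paths of length 2: r = 2·(1/2)^2 = 1/2).
r to a first cousin = 0.125 (first cousins share one grandparent pair — two paths of length 4: r = 2·(1/2)^4 = 1/8).
r to a full niece or nephew = 1/4 (full aunt/uncle↔niece/nephew: two paths of length 3 through the shared grandparent pair: r = 2·(1/2)^3 = 1/4).
Summing one r·B term per recipient: 3·0.5·0.441 + 3·0.125·0.0223 + 2·0.25·0.0483 = 0.6940125.
0.6940125 > 0.35: the indirect benefit exceeds the cost.

Yes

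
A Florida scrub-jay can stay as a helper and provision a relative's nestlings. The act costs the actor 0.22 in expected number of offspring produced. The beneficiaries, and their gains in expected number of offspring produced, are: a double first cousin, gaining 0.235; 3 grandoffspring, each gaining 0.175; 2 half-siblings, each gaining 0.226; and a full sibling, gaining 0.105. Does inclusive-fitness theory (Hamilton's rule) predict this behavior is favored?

Yes

Hamilton's rule: the trait is favored when the sum of r·B over every recipient exceeds the actor's cost C.
r to a double first cousin = 0.25 (double first cousins share both grandparent pairs — four paths of length 4: r = 4·(1/2)^4 = 1/4).
r to a grandoffspring = 0.25 (two parent–offspring links: r = (1/2)^2 = 1/4).
r to a half-sibling = 1/4 (half-sibs share one parent — one path of length 2: r = (1/2)^2 = 1/4).
r to a full sibling = 0.5 (full sibs share both parents — two paths of length 2: r = 2·(1/2)^2 = 1/2).
Summing one r·B term per recipient: 1·0.25·0.235 + 3·0.25·0.175 + 2·0.25·0.226 + 1·0.5·0.105 = 0.3555.
0.3555 > 0.22: the indirect benefit exceeds the cost.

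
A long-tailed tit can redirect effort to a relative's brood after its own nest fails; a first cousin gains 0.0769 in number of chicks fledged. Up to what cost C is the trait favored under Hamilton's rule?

0.0096125

r to a first cousin = 0.125 (first cousins share one grandparent pair — two paths of length 4: r = 2·(1/2)^4 = 1/8).
Hamilton's rule: n·r·B > C, so the trait is favored while C < n·r·B = 1·0.125·0.0769 = 0.0096125.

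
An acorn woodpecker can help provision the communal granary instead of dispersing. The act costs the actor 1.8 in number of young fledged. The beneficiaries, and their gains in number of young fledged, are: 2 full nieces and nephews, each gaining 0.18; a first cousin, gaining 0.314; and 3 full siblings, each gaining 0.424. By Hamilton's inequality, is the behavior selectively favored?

No

Hamilton's rule: the trait is favored when the sum of r·B over every recipient exceeds the actor's cost C.
r to a full niece or nephew = 0.25 (full aunt/uncle↔niece/nephew: two paths of length 3 through the shared grandparent pair: r = 2·(1/2)^3 = 1/4).
r to a first cousin = 0.125 (first cousins share one grandparent pair — two paths of length 4: r = 2·(1/2)^4 = 1/8).
r to a full sibling = 1/2 (full sibs share both parents — two paths of length 2: r = 2·(1/2)^2 = 1/2).
Summing one r·B term per recipient: 2·0.25·0.18 + 1·0.125·0.314 + 3·0.5·0.424 = 0.76525.
0.76525 < 1.8: the indirect benefit is less than the cost.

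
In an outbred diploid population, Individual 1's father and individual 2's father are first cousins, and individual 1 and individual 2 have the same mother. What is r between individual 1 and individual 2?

With two independent routes of shared ancestry, r is the sum of the two contributions.
Individual 1 and individual 2 are related in two ways: second cousins through their fathers (r = 1/32) and half-sibs through their shared mother (r = 1/4).
r = 1/32 + 1/4 = 0.28125.

0.28125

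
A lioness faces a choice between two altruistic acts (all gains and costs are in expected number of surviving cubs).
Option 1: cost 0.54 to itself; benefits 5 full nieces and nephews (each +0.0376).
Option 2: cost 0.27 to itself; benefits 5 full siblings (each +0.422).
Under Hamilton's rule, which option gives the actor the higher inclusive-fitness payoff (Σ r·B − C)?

Option 2

Option 1: r to a full niece or nephew = 0.25.
Option 1: Σ r·B − C = (5·0.25·0.0376) − 0.54 = -0.493.
Option 2: r to a full sibling = 0.5.
Option 2: Σ r·B − C = (5·0.5·0.422) − 0.27 = 0.785.
Option 2 has the higher net inclusive-fitness payoff.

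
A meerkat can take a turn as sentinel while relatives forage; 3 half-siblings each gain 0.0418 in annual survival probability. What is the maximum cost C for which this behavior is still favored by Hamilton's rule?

0.03135

r to a half-sibling = 0.25 (half-sibs share one parent — one path of length 2: r = (1/2)^2 = 1/4).
Hamilton's rule: n·r·B > C, so the trait is favored while C < n·r·B = 3·0.25·0.0418 = 0.03135.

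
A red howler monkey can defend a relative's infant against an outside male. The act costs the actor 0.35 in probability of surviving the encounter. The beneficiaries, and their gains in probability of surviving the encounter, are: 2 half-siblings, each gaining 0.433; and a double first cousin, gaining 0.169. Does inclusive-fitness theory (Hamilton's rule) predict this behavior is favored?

No

Hamilton's rule: the trait is favored when the sum of r·B over every recipient exceeds the actor's cost C.
r to a half-sibling = 1/4 (half-sibs share one parent — one path of length 2: r = (1/2)^2 = 1/4).
r to a double first cousin = 1/4 (double first cousins share both grandparent pairs — four paths of length 4: r = 4·(1/2)^4 = 1/4).
Summing one r·B term per recipient: 2·0.25·0.433 + 1·0.25·0.169 = 0.25875.
0.25875 < 0.35: the indirect benefit is less than the cost.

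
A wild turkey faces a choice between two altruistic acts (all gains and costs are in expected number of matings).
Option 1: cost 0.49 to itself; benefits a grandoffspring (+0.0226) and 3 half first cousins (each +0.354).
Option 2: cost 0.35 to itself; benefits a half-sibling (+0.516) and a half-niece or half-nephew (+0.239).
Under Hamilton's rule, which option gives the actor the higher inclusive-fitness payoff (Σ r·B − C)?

Option 2

Option 1: r to a grandoffspring = 0.25.
Option 1: r to a half first cousin = 0.0625.
Option 1: Σ r·B − C = (1·0.25·0.0226 + 3·0.0625·0.354) − 0.49 = -0.417975.
Option 2: r to a half-sibling = 0.25.
Option 2: r to a half-niece or half-nephew = 0.125.
Option 2: Σ r·B − C = (1·0.25·0.516 + 1·0.125·0.239) − 0.35 = -0.191125.
Option 2 has the higher net inclusive-fitness payoff.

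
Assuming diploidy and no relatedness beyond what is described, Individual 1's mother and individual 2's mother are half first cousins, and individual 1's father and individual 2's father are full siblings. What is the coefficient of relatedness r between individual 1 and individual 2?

With two independent routes of shared ancestry, r is the sum of the two contributions.
Individual 1 and individual 2 are related in two ways: half second cousins through their mothers (r = 1/64) and first cousins through their fathers (r = 1/8).
r = 1/64 + 1/8 = 0.140625.

0.140625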